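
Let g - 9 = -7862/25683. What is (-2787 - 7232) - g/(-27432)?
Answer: -7058746521779/704536056 ≈ -10019.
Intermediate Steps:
g = 223285/25683 (g = 9 - 7862/25683 = 223285/25683 ≈ 8.6939)
(-2787 - 7232) - g/(-27432) = (-2787 - 7232) - 223285/(25683*(-27432)) = -10019 - 223285*(-1)/(25683*27432) = -10019 - 1*(-223285/704536056) = -10019 + 223285/704536056 = -7058746521779/704536056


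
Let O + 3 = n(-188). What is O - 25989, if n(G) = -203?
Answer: -26195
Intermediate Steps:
O = -206 (O = -3 - 203 = -206)
O - 25989 = -206 - 25989 = -26195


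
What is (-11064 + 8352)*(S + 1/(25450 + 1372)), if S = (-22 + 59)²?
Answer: -49791396564/13411 ≈ -3.7127e+6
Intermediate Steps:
S = 1369 (S = 37² = 1369)
(-11064 + 8352)*(S + 1/(25450 + 1372)) = (-11064 + 8352)*(1369 + 1/(25450 + 1372)) = -2712*(1369 + 1/26822) = -2712*36719319/26822 = -49791396564/13411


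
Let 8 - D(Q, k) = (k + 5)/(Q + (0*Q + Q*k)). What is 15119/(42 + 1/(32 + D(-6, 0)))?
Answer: 284935/792 ≈ 359.77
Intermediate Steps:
D(Q, k) = 8 - (5 + k)/(Q + Q*k) (D(Q, k) = 8 - (k + 5)/(Q + (0*Q + Q*k)) = 8 - (5 + k)/(Q + (0 + Q*k)) = 8 - (5 + k)/(Q + Q*k))
15119/(42 + 1/(32 + D(-6, 0))) = 15119/(42 + 1/(32 + (-5 - 1*0 + 8*(-6) + 8*(-6)*0)/((-6)*(1 + 0)))) = 15119/(42 + 1/(32 - ⅙*(-5 + 0 - 48 + 0)/1)) = 15119/(42 + 1/(32 - ⅙*1*(-53))) = 15119/(42 + 1/(32 + 53/6)) = 15119/(42 + 1/(245/6)) = 15119/(42 + 6/245) = 15119/(10296/245) = 15119*(245/10296) = 284935/792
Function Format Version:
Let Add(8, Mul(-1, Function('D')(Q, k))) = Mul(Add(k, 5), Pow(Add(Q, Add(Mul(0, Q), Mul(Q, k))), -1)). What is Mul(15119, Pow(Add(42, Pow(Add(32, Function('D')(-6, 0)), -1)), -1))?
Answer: Rational(284935, 792) ≈ 359.77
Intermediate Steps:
Function('D')(Q, k) = Add(8, Mul(-1, Pow(Add(Q, Mul(Q, k)), -1), Add(5, k))) (Function('D')(Q, k) = Add(8, Mul(-1, Mul(Add(k, 5), Pow(Add(Q, Add(Mul(0, Q), Mul(Q, k))), -1)))) = Add(8, Mul(-1, Mul(Add(5, k), Pow(Add(Q, Add(0, Mul(Q, k))), -1)))) = Add(8, Mul(-1, Mul(Add(5, k), Pow(Add(Q, Mul(Q, k)), -1)))) = Add(8, Mul(-1, Mul(Pow(Add(Q, Mul(Q, k)), -1), Add(5, k)))) = Add(8, Mul(-1, Pow(Add(Q, Mul(Q, k)), -1), Add(5, k))))
Mul(15119, Pow(Add(42, Pow(Add(32, Function('D')(-6, 0)), -1)), -1)) = Mul(15119, Pow(Add(42, Pow(Add(32, Mul(Pow(-6, -1), Pow(Add(1, 0), -1), Add(-5, Mul(-1, 0), Mul(8, -6), Mul(8, -6, 0)))), -1)), -1)) = Mul(15119, Pow(Add(42, Pow(Add(32, Mul(Rational(-1, 6), Pow(1, -1), Add(-5, 0, -48, 0))), -1)), -1)) = Mul(15119, Pow(Add(42, Pow(Add(32, Mul(Rational(-1, 6), 1, -53)), -1)), -1)) = Mul(15119, Pow(Add(42, Pow(Add(32, Rational(53, 6)), -1)), -1)) = Mul(15119, Pow(Add(42, Pow(Rational(245, 6), -1)), -1)) = Mul(15119, Pow(Add(42, Rational(6, 245)), -1)) = Mul(15119, Pow(Rational(10296, 245), -1)) = Mul(15119, Rational(245, 10296)) = Rational(284935, 792)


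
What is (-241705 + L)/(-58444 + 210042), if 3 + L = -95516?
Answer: -168612/75799 ≈ -2.2245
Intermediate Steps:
L = -95519 (L = -3 - 95516 = -95519)
(-241705 + L)/(-58444 + 210042) = (-241705 - 95519)/(-58444 + 210042) = -337224/151598 = -337224*1/151598 = -168612/75799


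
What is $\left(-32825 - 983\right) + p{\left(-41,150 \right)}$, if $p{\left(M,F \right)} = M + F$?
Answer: $-33699$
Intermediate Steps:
$p{\left(M,F \right)} = F + M$
$\left(-32825 - 983\right) + p{\left(-41,150 \right)} = \left(-32825 - 983\right) + \left(150 - 41\right) = -33808 + 109 = -33699$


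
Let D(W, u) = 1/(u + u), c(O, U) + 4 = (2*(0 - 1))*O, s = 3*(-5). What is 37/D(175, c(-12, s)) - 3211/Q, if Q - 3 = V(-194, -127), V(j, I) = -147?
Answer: 216331/144 ≈ 1502.3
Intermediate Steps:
s = -15
c(O, U) = -4 - 2*O (c(O, U) = -4 + (2*(0 - 1))*O = -4 + (2*(-1))*O = -4 - 2*O)
D(W, u) = 1/(2*u)
Q = -144 (Q = 3 - 147 = -144)
37/D(175, c(-12, s)) - 3211/Q = 37/((1/(2*(-4 - 2*(-12))))) - 3211/(-144) = 37/((1/(2*(-4 + 24)))) - 3211*(-1/144) = 37/(((½)/20)) + 3211/144 = 37/(((½)*(1/20))) + 3211/144 = 37/(1/40) + 3211/144 = 37*40 + 3211/144 = 1480 + 3211/144 = 216331/144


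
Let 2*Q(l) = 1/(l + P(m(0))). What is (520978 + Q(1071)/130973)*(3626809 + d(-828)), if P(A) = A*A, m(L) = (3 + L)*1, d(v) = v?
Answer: 534417209206989248221/282901680 ≈ 1.8891e+12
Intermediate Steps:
m(L) = 3 + L
P(A) = A²
Q(l) = 1/(2*(9 + l)) (Q(l) = 1/(2*(l + (3 + 0)²)) = 1/(2*(l + 3²)) = 1/(2*(l + 9)) = 1/(2*(9 + l)))
(520978 + Q(1071)/130973)*(3626809 + d(-828)) = (520978 + (1/(2*(9 + 1071)))/130973)*(3626809 - 828) = (520978 + ((½)/1080)*(1/130973))*3625981 = (520978 + ((½)*(1/1080))*(1/130973))*3625981 = (520978 + (1/2160)*(1/130973))*3625981 = (520978 + 1/282901680)*3625981 = (147385551443041/282901680)*3625981 = 534417209206989248221/282901680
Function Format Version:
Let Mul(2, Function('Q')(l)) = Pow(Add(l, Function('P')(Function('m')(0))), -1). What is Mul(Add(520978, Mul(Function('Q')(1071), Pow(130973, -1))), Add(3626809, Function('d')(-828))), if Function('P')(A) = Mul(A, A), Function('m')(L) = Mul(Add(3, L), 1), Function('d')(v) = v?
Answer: Rational(534417209206989248221, 282901680) ≈ 1.8891e+12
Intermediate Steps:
Function('m')(L) = Add(3, L)
Function('P')(A) = Pow(A, 2)
Function('Q')(l) = Mul(Rational(1, 2), Pow(Add(9, l), -1)) (Function('Q')(l) = Mul(Rational(1, 2), Pow(Add(l, Pow(Add(3, 0), 2)), -1)) = Mul(Rational(1, 2), Pow(Add(l, Pow(3, 2)), -1)) = Mul(Rational(1, 2), Pow(Add(l, 9), -1)) = Mul(Rational(1, 2), Pow(Add(9, l), -1)))
Mul(Add(520978, Mul(Function('Q')(1071), Pow(130973, -1))), Add(3626809, Function('d')(-828))) = Mul(Add(520978, Mul(Mul(Rational(1, 2), Pow(Add(9, 1071), -1)), Pow(130973, -1))), Add(3626809, -828)) = Mul(Add(520978, Mul(Mul(Rational(1, 2), Pow(1080, -1)), Rational(1, 130973))), 3625981) = Mul(Add(520978, Mul(Mul(Rational(1, 2), Rational(1, 1080)), Rational(1, 130973))), 3625981) = Mul(Add(520978, Mul(Rational(1, 2160), Rational(1, 130973))), 3625981) = Mul(Add(520978, Rational(1, 282901680)), 3625981) = Mul(Rational(147385551443041, 282901680), 3625981) = Rational(534417209206989248221, 282901680)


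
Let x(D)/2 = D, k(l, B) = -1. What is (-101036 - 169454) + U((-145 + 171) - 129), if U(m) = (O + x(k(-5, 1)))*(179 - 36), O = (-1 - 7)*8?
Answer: -279928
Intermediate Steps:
x(D) = 2*D
O = -64 (O = -8*8 = -64)
U(m) = -9438 (U(m) = (-64 + 2*(-1))*(179 - 36) = (-64 - 2)*143 = -66*143 = -9438)
(-101036 - 169454) + U((-145 + 171) - 129) = (-101036 - 169454) - 9438 = -270490 - 9438 = -279928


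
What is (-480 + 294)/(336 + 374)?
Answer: -93/355 ≈ -0.26197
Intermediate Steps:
(-480 + 294)/(336 + 374) = -186/710 = -186*1/710 = -93/355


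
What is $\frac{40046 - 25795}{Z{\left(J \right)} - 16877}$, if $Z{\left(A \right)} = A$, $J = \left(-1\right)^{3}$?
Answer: $- \frac{14251}{16878} \approx -0.84435$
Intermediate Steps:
$J = -1$
$\frac{40046 - 25795}{Z{\left(J \right)} - 16877} = \frac{40046 - 25795}{-1 - 16877} = \frac{14251}{-16878} = 14251 \left(- \frac{1}{16878}\right) = - \frac{14251}{16878}$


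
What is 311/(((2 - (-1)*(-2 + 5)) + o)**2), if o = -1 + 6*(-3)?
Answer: 311/196 ≈ 1.5867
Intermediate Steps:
o = -19 (o = -1 - 18 = -19)
311/(((2 - (-1)*(-2 + 5)) + o)**2) = 311/(((2 - (-1)*(-2 + 5)) - 19)**2) = 311/(((2 - (-1)*3) - 19)**2) = 311/(((2 - 1*(-3)) - 19)**2) = 311/(((2 + 3) - 19)**2) = 311/((5 - 19)**2) = 311/((-14)**2) = 311/196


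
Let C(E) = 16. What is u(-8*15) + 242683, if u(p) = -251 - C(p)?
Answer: 242416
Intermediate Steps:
u(p) = -267 (u(p) = -251 - 1*16 = -251 - 16 = -267)
u(-8*15) + 242683 = -267 + 242683 = 242416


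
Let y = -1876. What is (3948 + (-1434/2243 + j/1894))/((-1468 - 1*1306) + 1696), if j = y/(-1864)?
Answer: -7814515085687/2134095872216 ≈ -3.6617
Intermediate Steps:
j = 469/466 (j = -1876/(-1864) = -1876*(-1/1864) = 469/466 ≈ 1.0064)
(3948 + (-1434/2243 + j/1894))/((-1468 - 1*1306) + 1696) = (3948 + (-1434/2243 + (469/466)/1894))/((-1468 - 1*1306) + 1696) = (3948 + (-1434*1/2243 + (469/466)*(1/1894)))/((-1468 - 1306) + 1696) = (3948 + (-1434/2243 + 469/882604))/(-2774 + 1696) = (3948 - 1264602169/1979680772)/(-1078) = (7814515085687/1979680772)*(-1/1078) = -7814515085687/2134095872216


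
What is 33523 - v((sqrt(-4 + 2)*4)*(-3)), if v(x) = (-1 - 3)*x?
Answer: 33523 - 48*I*sqrt(2) ≈ 33523.0 - 67.882*I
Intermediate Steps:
v(x) = -4*x
33523 - v((sqrt(-4 + 2)*4)*(-3)) = 33523 - (-4)*(sqrt(-4 + 2)*4)*(-3) = 33523 - (-4)*(sqrt(-2)*4)*(-3) = 33523 - (-4)*((I*sqrt(2))*4)*(-3) = 33523 - (-4)*(4*I*sqrt(2))*(-3) = 33523 - (-4)*(-12*I*sqrt(2)) = 33523 - 48*I*sqrt(2)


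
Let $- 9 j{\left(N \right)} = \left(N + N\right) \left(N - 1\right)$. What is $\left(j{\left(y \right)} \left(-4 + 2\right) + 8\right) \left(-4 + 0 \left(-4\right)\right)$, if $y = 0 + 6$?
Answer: $- \frac{256}{3} \approx -85.333$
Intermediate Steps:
$y = 6$
$j{\left(N \right)} = - \frac{2 N \left(-1 + N\right)}{9}$ ($j{\left(N \right)} = - \frac{\left(N + N\right) \left(N - 1\right)}{9} = - \frac{2 N \left(-1 + N\right)}{9}$)
$\left(j{\left(y \right)} \left(-4 + 2\right) + 8\right) \left(-4 + 0 \left(-4\right)\right) = \left(\frac{2}{9} \cdot 6 \left(1 - 6\right) \left(-4 + 2\right) + 8\right) \left(-4 + 0 \left(-4\right)\right) = \left(\frac{2}{9} \cdot 6 \left(1 - 6\right) \left(-2\right) + 8\right) \left(-4 + 0\right) = \left(\frac{2}{9} \cdot 6 \left(-5\right) \left(-2\right) + 8\right) \left(-4\right) = \left(\left(- \frac{20}{3}\right) \left(-2\right) + 8\right) \left(-4\right) = \left(\frac{40}{3} + 8\right) \left(-4\right) = \frac{64}{3} \left(-4\right) = - \frac{256}{3}$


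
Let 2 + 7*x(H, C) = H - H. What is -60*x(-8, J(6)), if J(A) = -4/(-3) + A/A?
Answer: 120/7 ≈ 17.143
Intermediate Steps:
J(A) = 7/3 (J(A) = -4*(-1/3) + 1 = 4/3 + 1 = 7/3)
x(H, C) = -2/7 (x(H, C) = -2/7 + (H - H)/7 = -2/7 + (1/7)*0 = -2/7 + 0 = -2/7)
-60*x(-8, J(6)) = -60*(-2/7) = 120/7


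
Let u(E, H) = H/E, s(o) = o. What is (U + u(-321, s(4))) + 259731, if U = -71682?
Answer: 60363725/321 ≈ 1.8805e+5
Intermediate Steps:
(U + u(-321, s(4))) + 259731 = (-71682 + 4/(-321)) + 259731 = (-71682 + 4*(-1/321)) + 259731 = (-71682 - 4/321) + 259731 = -23009926/321 + 259731 = 60363725/321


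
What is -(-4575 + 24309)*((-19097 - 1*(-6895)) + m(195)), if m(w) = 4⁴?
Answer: 235742364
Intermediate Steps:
m(w) = 256
-(-4575 + 24309)*((-19097 - 1*(-6895)) + m(195)) = -(-4575 + 24309)*((-19097 - 1*(-6895)) + 256) = -19734*((-19097 + 6895) + 256) = -19734*(-12202 + 256) = -19734*(-11946) = -1*(-235742364) = 235742364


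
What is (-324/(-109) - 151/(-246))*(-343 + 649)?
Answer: 4904313/4469 ≈ 1097.4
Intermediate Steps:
(-324/(-109) - 151/(-246))*(-343 + 649) = (-324*(-1/109) - 151*(-1/246))*306 = (324/109 + 151/246)*306 = (96163/26814)*306 = 4904313/4469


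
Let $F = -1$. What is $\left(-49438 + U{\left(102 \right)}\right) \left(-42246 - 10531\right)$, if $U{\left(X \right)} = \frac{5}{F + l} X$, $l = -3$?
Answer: $\frac{5231836787}{2} \approx 2.6159 \cdot 10^{9}$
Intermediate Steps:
$U{\left(X \right)} = - \frac{5 X}{4}$ ($U{\left(X \right)} = \frac{5}{-1 - 3} X = \frac{5}{-4} X = 5 \left(- \frac{1}{4}\right) X = - \frac{5 X}{4}$)
$\left(-49438 + U{\left(102 \right)}\right) \left(-42246 - 10531\right) = \left(-49438 - \frac{255}{2}\right) \left(-42246 - 10531\right) = \left(-49438 - \frac{255}{2}\right) \left(-52777\right) = \left(- \frac{99131}{2}\right) \left(-52777\right) = \frac{5231836787}{2}$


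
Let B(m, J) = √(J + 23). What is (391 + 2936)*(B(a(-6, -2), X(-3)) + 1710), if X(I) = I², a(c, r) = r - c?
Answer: 5689170 + 13308*√2 ≈ 5.7080e+6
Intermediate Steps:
B(m, J) = √(23 + J)
(391 + 2936)*(B(a(-6, -2), X(-3)) + 1710) = (391 + 2936)*(√(23 + (-3)²) + 1710) = 3327*(√(23 + 9) + 1710) = 3327*(√32 + 1710) = 3327*(4*√2 + 1710) = 3327*(1710 + 4*√2) = 5689170 + 13308*√2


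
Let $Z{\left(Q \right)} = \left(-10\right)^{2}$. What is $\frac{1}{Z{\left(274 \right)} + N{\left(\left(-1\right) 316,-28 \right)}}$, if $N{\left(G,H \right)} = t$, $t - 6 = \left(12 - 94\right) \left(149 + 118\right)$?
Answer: $- \frac{1}{21788} \approx -4.5897 \cdot 10^{-5}$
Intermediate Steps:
$Z{\left(Q \right)} = 100$
$t = -21888$ ($t = 6 + \left(12 - 94\right) \left(149 + 118\right) = 6 - 21894 = -21888$)
$N{\left(G,H \right)} = -21888$
$\frac{1}{Z{\left(274 \right)} + N{\left(\left(-1\right) 316,-28 \right)}} = \frac{1}{100 - 21888} = \frac{1}{-21788} = - \frac{1}{21788}$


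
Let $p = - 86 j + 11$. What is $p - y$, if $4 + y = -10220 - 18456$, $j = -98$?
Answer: $37119$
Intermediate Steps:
$y = -28680$ ($y = -4 - 28676 = -28680$)
$p = 8439$ ($p = \left(-86\right) \left(-98\right) + 11 = 8428 + 11 = 8439$)
$p - y = 8439 - -28680 = 8439 + 28680 = 37119$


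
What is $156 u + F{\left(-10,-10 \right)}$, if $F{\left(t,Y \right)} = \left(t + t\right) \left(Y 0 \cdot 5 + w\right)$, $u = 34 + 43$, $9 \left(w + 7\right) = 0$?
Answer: $12152$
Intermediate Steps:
$w = -7$ ($w = -7 + \frac{1}{9} \cdot 0 = -7 + 0 = -7$)
$u = 77$
$F{\left(t,Y \right)} = - 14 t$ ($F{\left(t,Y \right)} = \left(t + t\right) \left(Y 0 \cdot 5 - 7\right) = 2 t \left(0 \cdot 5 - 7\right) = 2 t \left(0 - 7\right) = 2 t \left(-7\right) = - 14 t$)
$156 u + F{\left(-10,-10 \right)} = 156 \cdot 77 - -140 = 12012 + 140 = 12152$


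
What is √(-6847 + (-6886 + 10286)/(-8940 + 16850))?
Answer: I*√4283768867/791 ≈ 82.744*I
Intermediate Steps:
√(-6847 + (-6886 + 10286)/(-8940 + 16850)) = √(-6847 + 3400/7910) = √(-6847 + 3400*(1/7910)) = √(-6847 + 340/791) = √(-5415637/791) = I*√4283768867/791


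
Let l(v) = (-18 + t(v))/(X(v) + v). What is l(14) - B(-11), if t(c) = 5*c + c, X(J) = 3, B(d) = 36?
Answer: -546/17 ≈ -32.118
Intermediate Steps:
t(c) = 6*c
l(v) = (-18 + 6*v)/(3 + v)
l(14) - B(-11) = 6*(-3 + 14)/(3 + 14) - 1*36 = 6*11/17 - 36 = 6*(1/17)*11 - 36 = 66/17 - 36 = -546/17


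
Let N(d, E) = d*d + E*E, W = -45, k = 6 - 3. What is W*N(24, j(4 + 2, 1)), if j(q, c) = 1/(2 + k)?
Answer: -129609/5 ≈ -25922.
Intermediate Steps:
k = 3
j(q, c) = ⅕ (j(q, c) = 1/(2 + 3) = 1/5 = ⅕)
N(d, E) = E² + d² (N(d, E) = d² + E² = E² + d²)
W*N(24, j(4 + 2, 1)) = -45*((⅕)² + 24²) = -45*(1/25 + 576) = -45*14401/25 = -129609/5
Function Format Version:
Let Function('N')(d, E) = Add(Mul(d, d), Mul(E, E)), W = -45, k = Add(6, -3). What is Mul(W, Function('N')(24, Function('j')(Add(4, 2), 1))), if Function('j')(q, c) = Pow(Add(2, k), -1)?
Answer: Rational(-129609, 5) ≈ -25922.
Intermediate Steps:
k = 3
Function('j')(q, c) = Rational(1, 5) (Function('j')(q, c) = Pow(Add(2, 3), -1) = Pow(5, -1) = Rational(1, 5))
Function('N')(d, E) = Add(Pow(E, 2), Pow(d, 2)) (Function('N')(d, E) = Add(Pow(d, 2), Pow(E, 2)) = Add(Pow(E, 2), Pow(d, 2)))
Mul(W, Function('N')(24, Function('j')(Add(4, 2), 1))) = Mul(-45, Add(Pow(Rational(1, 5), 2), Pow(24, 2))) = Mul(-45, Add(Rational(1, 25), 576)) = Mul(-45, Rational(14401, 25)) = Rational(-129609, 5)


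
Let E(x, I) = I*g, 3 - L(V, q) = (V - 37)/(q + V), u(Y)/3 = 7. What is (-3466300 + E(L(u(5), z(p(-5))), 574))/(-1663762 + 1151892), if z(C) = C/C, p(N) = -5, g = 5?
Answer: 346343/51187 ≈ 6.7662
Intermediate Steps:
u(Y) = 21 (u(Y) = 3*7 = 21)
z(C) = 1
L(V, q) = 3 - (-37 + V)/(V + q) (L(V, q) = 3 - (V - 37)/(q + V) = 3 - (-37 + V)/(V + q))
E(x, I) = 5*I (E(x, I) = I*5 = 5*I)
(-3466300 + E(L(u(5), z(p(-5))), 574))/(-1663762 + 1151892) = (-3466300 + 5*574)/(-1663762 + 1151892) = (-3466300 + 2870)/(-511870) = -3463430*(-1/511870) = 346343/51187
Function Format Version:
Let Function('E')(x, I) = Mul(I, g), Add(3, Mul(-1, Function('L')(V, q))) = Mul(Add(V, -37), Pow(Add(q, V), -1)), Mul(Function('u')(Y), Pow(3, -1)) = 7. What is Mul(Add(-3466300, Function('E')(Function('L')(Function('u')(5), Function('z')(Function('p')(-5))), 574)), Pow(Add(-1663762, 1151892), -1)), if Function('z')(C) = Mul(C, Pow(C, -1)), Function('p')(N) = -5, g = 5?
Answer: Rational(346343, 51187) ≈ 6.7662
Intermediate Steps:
Function('u')(Y) = 21 (Function('u')(Y) = Mul(3, 7) = 21)
Function('z')(C) = 1
Function('L')(V, q) = Add(3, Mul(-1, Pow(Add(V, q), -1), Add(-37, V))) (Function('L')(V, q) = Add(3, Mul(-1, Mul(Add(V, -37), Pow(Add(q, V), -1)))) = Add(3, Mul(-1, Mul(Add(-37, V), Pow(Add(V, q), -1)))) = Add(3, Mul(-1, Mul(Pow(Add(V, q), -1), Add(-37, V)))) = Add(3, Mul(-1, Pow(Add(V, q), -1), Add(-37, V))))
Function('E')(x, I) = Mul(5, I) (Function('E')(x, I) = Mul(I, 5) = Mul(5, I))
Mul(Add(-3466300, Function('E')(Function('L')(Function('u')(5), Function('z')(Function('p')(-5))), 574)), Pow(Add(-1663762, 1151892), -1)) = Mul(Add(-3466300, Mul(5, 574)), Pow(Add(-1663762, 1151892), -1)) = Mul(Add(-3466300, 2870), Pow(-511870, -1)) = Mul(-3463430, Rational(-1, 511870)) = Rational(346343, 51187)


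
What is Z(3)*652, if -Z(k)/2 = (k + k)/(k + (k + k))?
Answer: -2608/3 ≈ -869.33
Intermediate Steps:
Z(k) = -4/3 (Z(k) = -2*(k + k)/(k + (k + k)) = -2*2*k/(k + 2*k) = -2*2*k/(3*k) = -2*2*k*1/(3*k) = -2*2/3 = -4/3)
Z(3)*652 = -4/3*652 = -2608/3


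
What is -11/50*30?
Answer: -33/5 ≈ -6.6000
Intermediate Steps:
-11/50*30 = -33/5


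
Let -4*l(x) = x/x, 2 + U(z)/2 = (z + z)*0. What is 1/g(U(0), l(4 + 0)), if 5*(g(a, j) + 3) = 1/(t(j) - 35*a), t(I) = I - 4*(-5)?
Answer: -3195/9581 ≈ -0.33347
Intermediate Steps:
t(I) = 20 + I (t(I) = I + 20 = 20 + I)
U(z) = -4 (U(z) = -4 + 2*((z + z)*0) = -4 + 2*((2*z)*0) = -4 + 2*0 = -4 + 0 = -4)
l(x) = -¼ (l(x) = -x/(4*x) = -¼*1 = -¼)
g(a, j) = -3 + 1/(5*(20 + j - 35*a)) (g(a, j) = -3 + 1/(5*((20 + j) - 35*a)) = -3 + 1/(5*(20 + j - 35*a)))
1/g(U(0), l(4 + 0)) = 1/((-299 - 15*(-¼) + 525*(-4))/(5*(20 - ¼ - 35*(-4)))) = 1/((-299 + 15/4 - 2100)/(5*(20 - ¼ + 140))) = 1/((⅕)*(-9581/4)/(639/4)) = 1/((⅕)*(4/639)*(-9581/4)) = 1/(-9581/3195) = -3195/9581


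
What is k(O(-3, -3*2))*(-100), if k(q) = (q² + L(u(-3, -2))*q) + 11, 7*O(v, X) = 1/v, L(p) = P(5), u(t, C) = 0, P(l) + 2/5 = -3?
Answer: -492340/441 ≈ -1116.4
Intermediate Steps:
P(l) = -17/5 (P(l) = -⅖ - 3 = -17/5)
L(p) = -17/5
O(v, X) = 1/(7*v)
k(q) = 11 + q² - 17*q/5 (k(q) = (q² - 17*q/5) + 11 = 11 + q² - 17*q/5)
k(O(-3, -3*2))*(-100) = (11 + ((⅐)/(-3))² - 17/(35*(-3)))*(-100) = (11 + ((⅐)*(-⅓))² - 17*(-1)/(35*3))*(-100) = (11 + (-1/21)² - 17/5*(-1/21))*(-100) = (11 + 1/441 + 17/105)*(-100) = (24617/2205)*(-100) = -492340/441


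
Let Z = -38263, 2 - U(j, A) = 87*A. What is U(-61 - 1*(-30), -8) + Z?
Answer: -37565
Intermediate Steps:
U(j, A) = 2 - 87*A
U(-61 - 1*(-30), -8) + Z = (2 - 87*(-8)) - 38263 = (2 + 696) - 38263 = 698 - 38263 = -37565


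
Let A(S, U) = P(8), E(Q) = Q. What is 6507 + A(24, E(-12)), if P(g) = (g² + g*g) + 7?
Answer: 6642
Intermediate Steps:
P(g) = 7 + 2*g² (P(g) = (g² + g²) + 7 = 2*g² + 7 = 7 + 2*g²)
A(S, U) = 135 (A(S, U) = 7 + 2*8² = 7 + 2*64 = 7 + 128 = 135)
6507 + A(24, E(-12)) = 6507 + 135 = 6642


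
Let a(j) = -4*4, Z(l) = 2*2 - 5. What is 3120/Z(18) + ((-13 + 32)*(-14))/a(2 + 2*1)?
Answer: -24827/8 ≈ -3103.4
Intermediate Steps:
Z(l) = -1 (Z(l) = 4 - 5 = -1)
a(j) = -16
3120/Z(18) + ((-13 + 32)*(-14))/a(2 + 2*1) = 3120/(-1) + ((-13 + 32)*(-14))/(-16) = 3120*(-1) + (19*(-14))*(-1/16) = -3120 - 266*(-1/16) = -3120 + 133/8 = -24827/8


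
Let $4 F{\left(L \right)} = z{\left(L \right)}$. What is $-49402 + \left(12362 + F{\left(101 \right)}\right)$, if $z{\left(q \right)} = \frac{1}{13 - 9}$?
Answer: $- \frac{592639}{16} \approx -37040.0$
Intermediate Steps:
$z{\left(q \right)} = \frac{1}{4}$
$F{\left(L \right)} = \frac{1}{16}$ ($F{\left(L \right)} = \frac{1}{4} \cdot \frac{1}{4} = \frac{1}{16}$)
$-49402 + \left(12362 + F{\left(101 \right)}\right) = -49402 + \left(12362 + \frac{1}{16}\right) = -49402 + \frac{197793}{16} = - \frac{592639}{16}$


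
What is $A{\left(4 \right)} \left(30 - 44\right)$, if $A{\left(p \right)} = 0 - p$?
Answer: $56$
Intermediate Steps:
$A{\left(p \right)} = - p$
$A{\left(4 \right)} \left(30 - 44\right) = \left(-1\right) 4 \left(30 - 44\right) = \left(-4\right) \left(-14\right) = 56$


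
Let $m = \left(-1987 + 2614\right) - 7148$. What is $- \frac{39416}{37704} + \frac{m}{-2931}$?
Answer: $\frac{5430812}{4604601} \approx 1.1794$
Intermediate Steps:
$m = -6521$ ($m = 627 - 7148 = -6521$)
$- \frac{39416}{37704} + \frac{m}{-2931} = - \frac{39416}{37704} - \frac{6521}{-2931} = \left(-39416\right) \frac{1}{37704} - - \frac{6521}{2931} = - \frac{4927}{4713} + \frac{6521}{2931} = \frac{5430812}{4604601}$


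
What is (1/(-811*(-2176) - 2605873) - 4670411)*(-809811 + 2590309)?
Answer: -6994607156045899384/841137 ≈ -8.3157e+12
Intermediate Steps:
(1/(-811*(-2176) - 2605873) - 4670411)*(-809811 + 2590309) = (1/(1764736 - 2605873) - 4670411)*1780498 = (1/(-841137) - 4670411)*1780498 = (-1/841137 - 4670411)*1780498 = -3928455497308/841137*1780498 = -6994607156045899384/841137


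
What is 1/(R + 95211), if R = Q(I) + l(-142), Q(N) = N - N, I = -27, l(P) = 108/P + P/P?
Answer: 71/6759998 ≈ 1.0503e-5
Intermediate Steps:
l(P) = 1 + 108/P (l(P) = 108/P + 1 = 1 + 108/P)
Q(N) = 0
R = 17/71 (R = 0 + (108 - 142)/(-142) = 0 - 1/142*(-34) = 0 + 17/71 = 17/71 ≈ 0.23944)
1/(R + 95211) = 1/(17/71 + 95211) = 1/(6759998/71) = 71/6759998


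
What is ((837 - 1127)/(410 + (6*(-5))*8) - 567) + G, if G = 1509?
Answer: 15985/17 ≈ 940.29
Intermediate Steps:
((837 - 1127)/(410 + (6*(-5))*8) - 567) + G = ((837 - 1127)/(410 + (6*(-5))*8) - 567) + 1509 = (-290/(410 - 30*8) - 567) + 1509 = (-290/(410 - 240) - 567) + 1509 = (-290/170 - 567) + 1509 = (-290*1/170 - 567) + 1509 = (-29/17 - 567) + 1509 = -9668/17 + 1509 = 15985/17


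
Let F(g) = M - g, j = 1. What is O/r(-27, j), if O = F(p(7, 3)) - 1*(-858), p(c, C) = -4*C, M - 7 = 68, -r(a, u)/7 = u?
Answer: -135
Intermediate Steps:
r(a, u) = -7*u
M = 75 (M = 7 + 68 = 75)
F(g) = 75 - g
O = 945 (O = (75 - (-4)*3) - 1*(-858) = (75 - 1*(-12)) + 858 = (75 + 12) + 858 = 87 + 858 = 945)
O/r(-27, j) = 945/((-7*1)) = 945/(-7) = 945*(-⅐) = -135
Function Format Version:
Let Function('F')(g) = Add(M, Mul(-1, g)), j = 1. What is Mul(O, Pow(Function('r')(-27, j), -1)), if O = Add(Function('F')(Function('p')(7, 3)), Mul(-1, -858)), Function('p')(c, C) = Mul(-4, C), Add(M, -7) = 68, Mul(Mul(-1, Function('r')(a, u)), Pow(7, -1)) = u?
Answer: -135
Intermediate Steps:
Function('r')(a, u) = Mul(-7, u)
M = 75 (M = Add(7, 68) = 75)
Function('F')(g) = Add(75, Mul(-1, g))
O = 945 (O = Add(Add(75, Mul(-1, Mul(-4, 3))), Mul(-1, -858)) = Add(Add(75, Mul(-1, -12)), 858) = Add(Add(75, 12), 858) = Add(87, 858) = 945)
Mul(O, Pow(Function('r')(-27, j), -1)) = Mul(945, Pow(Mul(-7, 1), -1)) = Mul(945, Pow(-7, -1)) = Mul(945, Rational(-1, 7)) = -135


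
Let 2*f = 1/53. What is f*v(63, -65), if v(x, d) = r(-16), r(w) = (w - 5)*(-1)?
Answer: 21/106 ≈ 0.19811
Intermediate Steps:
r(w) = 5 - w (r(w) = (-5 + w)*(-1) = 5 - w)
v(x, d) = 21 (v(x, d) = 5 - 1*(-16) = 5 + 16 = 21)
f = 1/106 (f = (1/2)/53 = (1/2)*(1/53) = 1/106 ≈ 0.0094340)
f*v(63, -65) = (1/106)*21 = 21/106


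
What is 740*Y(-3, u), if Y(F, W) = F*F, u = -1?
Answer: 6660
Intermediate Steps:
Y(F, W) = F**2
740*Y(-3, u) = 740*(-3)**2 = 740*9 = 6660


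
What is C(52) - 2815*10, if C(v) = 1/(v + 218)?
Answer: -7600499/270 ≈ -28150.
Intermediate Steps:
C(v) = 1/(218 + v)
C(52) - 2815*10 = 1/(218 + 52) - 2815*10 = 1/270 - 1*28150 = 1/270 - 28150 = -7600499/270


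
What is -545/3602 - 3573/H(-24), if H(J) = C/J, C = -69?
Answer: -102972103/82846 ≈ -1242.9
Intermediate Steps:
H(J) = -69/J
-545/3602 - 3573/H(-24) = -545/3602 - 3573/((-69/(-24))) = -545*1/3602 - 3573/((-69*(-1/24))) = -545/3602 - 3573/23/8 = -545/3602 - 3573*8/23 = -545/3602 - 28584/23 = -102972103/82846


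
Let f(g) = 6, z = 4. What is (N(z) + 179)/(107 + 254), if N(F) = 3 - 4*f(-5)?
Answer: 158/361 ≈ 0.43767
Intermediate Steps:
N(F) = -21 (N(F) = 3 - 4*6 = 3 - 24 = -21)
(N(z) + 179)/(107 + 254) = (-21 + 179)/(107 + 254) = 158/361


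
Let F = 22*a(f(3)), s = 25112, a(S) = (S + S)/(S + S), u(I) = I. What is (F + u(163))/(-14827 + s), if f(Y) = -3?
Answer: 37/2057 ≈ 0.017987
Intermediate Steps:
a(S) = 1 (a(S) = (2*S)/((2*S)) = (2*S)*(1/(2*S)) = 1)
F = 22 (F = 22*1 = 22)
(F + u(163))/(-14827 + s) = (22 + 163)/(-14827 + 25112) = 185/10285 = 185*(1/10285) = 37/2057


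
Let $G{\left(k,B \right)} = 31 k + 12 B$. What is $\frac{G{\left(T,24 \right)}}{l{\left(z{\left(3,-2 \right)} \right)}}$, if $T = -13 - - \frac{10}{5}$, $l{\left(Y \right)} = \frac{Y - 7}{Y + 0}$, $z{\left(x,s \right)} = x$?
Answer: $\frac{159}{4} \approx 39.75$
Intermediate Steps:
$l{\left(Y \right)} = \frac{-7 + Y}{Y}$
$T = -11$ ($T = -13 - \left(-10\right) \frac{1}{5} = -13 - -2 = -13 + 2 = -11$)
$G{\left(k,B \right)} = 12 B + 31 k$
$\frac{G{\left(T,24 \right)}}{l{\left(z{\left(3,-2 \right)} \right)}} = \frac{12 \cdot 24 + 31 \left(-11\right)}{\frac{1}{3} \left(-7 + 3\right)} = \frac{288 - 341}{\frac{1}{3} \left(-4\right)} = - \frac{53}{- \frac{4}{3}} = \left(-53\right) \left(- \frac{3}{4}\right) = \frac{159}{4}$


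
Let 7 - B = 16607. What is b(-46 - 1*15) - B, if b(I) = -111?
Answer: 16489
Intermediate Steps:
B = -16600 (B = 7 - 1*16607 = 7 - 16607 = -16600)
b(-46 - 1*15) - B = -111 - 1*(-16600) = -111 + 16600 = 16489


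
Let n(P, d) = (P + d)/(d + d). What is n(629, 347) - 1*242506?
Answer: -84149094/347 ≈ -2.4250e+5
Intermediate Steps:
n(P, d) = (P + d)/(2*d) (n(P, d) = (P + d)/((2*d)) = (P + d)*(1/(2*d)) = (P + d)/(2*d))
n(629, 347) - 1*242506 = (1/2)*(629 + 347)/347 - 1*242506 = (1/2)*(1/347)*976 - 242506 = 488/347 - 242506 = -84149094/347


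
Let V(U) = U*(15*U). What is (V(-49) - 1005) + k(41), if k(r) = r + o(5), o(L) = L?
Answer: 35056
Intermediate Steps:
V(U) = 15*U²
k(r) = 5 + r (k(r) = r + 5 = 5 + r)
(V(-49) - 1005) + k(41) = (15*(-49)² - 1005) + (5 + 41) = (15*2401 - 1005) + 46 = (36015 - 1005) + 46 = 35010 + 46 = 35056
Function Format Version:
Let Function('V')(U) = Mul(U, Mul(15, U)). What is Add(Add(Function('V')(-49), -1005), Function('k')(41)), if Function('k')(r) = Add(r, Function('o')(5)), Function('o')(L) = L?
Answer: 35056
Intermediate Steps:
Function('V')(U) = Mul(15, Pow(U, 2))
Function('k')(r) = Add(5, r) (Function('k')(r) = Add(r, 5) = Add(5, r))
Add(Add(Function('V')(-49), -1005), Function('k')(41)) = Add(Add(Mul(15, Pow(-49, 2)), -1005), Add(5, 41)) = Add(Add(Mul(15, 2401), -1005), 46) = Add(Add(36015, -1005), 46) = Add(35010, 46) = 35056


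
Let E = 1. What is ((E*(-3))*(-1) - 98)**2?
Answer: 9025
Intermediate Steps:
((E*(-3))*(-1) - 98)**2 = ((1*(-3))*(-1) - 98)**2 = (-3*(-1) - 98)**2 = (3 - 98)**2 = (-95)**2 = 9025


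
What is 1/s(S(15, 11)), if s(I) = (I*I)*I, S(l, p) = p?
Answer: 1/1331 ≈ 0.00075131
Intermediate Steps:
s(I) = I**3 (s(I) = I**2*I = I**3)
1/s(S(15, 11)) = 1/(11**3) = 1/1331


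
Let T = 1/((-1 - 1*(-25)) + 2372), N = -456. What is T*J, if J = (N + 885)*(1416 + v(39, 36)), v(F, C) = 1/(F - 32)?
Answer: 4252677/16772 ≈ 253.56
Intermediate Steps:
v(F, C) = 1/(-32 + F)
T = 1/2396 (T = 1/((-1 + 25) + 2372) = 1/(24 + 2372) = 1/2396 ≈ 0.00041736)
J = 4252677/7 (J = (-456 + 885)*(1416 + 1/(-32 + 39)) = 429*(1416 + 1/7) = 429*(9913/7) = 4252677/7 ≈ 6.0753e+5)
T*J = (1/2396)*(4252677/7) = 4252677/16772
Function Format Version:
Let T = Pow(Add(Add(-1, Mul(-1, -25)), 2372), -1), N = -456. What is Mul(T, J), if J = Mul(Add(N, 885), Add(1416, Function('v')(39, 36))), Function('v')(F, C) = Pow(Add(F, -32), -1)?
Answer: Rational(4252677, 16772) ≈ 253.56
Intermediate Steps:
Function('v')(F, C) = Pow(Add(-32, F), -1)
T = Rational(1, 2396) (T = Pow(Add(Add(-1, 25), 2372), -1) = Pow(Add(24, 2372), -1) = Pow(2396, -1) = Rational(1, 2396) ≈ 0.00041736)
J = Rational(4252677, 7) (J = Mul(Add(-456, 885), Add(1416, Pow(Add(-32, 39), -1))) = Mul(429, Add(1416, Pow(7, -1))) = Mul(429, Add(1416, Rational(1, 7))) = Mul(429, Rational(9913, 7)) = Rational(4252677, 7) ≈ 6.0753e+5)
Mul(T, J) = Mul(Rational(1, 2396), Rational(4252677, 7)) = Rational(4252677, 16772)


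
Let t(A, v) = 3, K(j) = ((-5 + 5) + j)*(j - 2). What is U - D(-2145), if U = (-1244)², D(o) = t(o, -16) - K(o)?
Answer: 6152848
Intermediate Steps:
K(j) = j*(-2 + j) (K(j) = (0 + j)*(-2 + j) = j*(-2 + j))
D(o) = 3 - o*(-2 + o)
U = 1547536
U - D(-2145) = 1547536 - (3 - 1*(-2145)*(-2 - 2145)) = 1547536 - (3 - 1*(-2145)*(-2147)) = 1547536 - (3 - 4605315) = 1547536 - 1*(-4605312) = 1547536 + 4605312 = 6152848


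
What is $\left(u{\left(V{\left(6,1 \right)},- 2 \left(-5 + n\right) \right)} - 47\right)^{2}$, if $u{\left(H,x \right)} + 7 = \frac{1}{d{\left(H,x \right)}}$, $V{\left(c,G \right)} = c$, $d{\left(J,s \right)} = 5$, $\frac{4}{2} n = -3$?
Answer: $\frac{72361}{25} \approx 2894.4$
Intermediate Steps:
$n = - \frac{3}{2}$ ($n = \frac{1}{2} \left(-3\right) = - \frac{3}{2} \approx -1.5$)
$u{\left(H,x \right)} = - \frac{34}{5}$ ($u{\left(H,x \right)} = -7 + \frac{1}{5} = - \frac{34}{5}$)
$\left(u{\left(V{\left(6,1 \right)},- 2 \left(-5 + n\right) \right)} - 47\right)^{2} = \left(- \frac{34}{5} - 47\right)^{2} = \left(- \frac{269}{5}\right)^{2} = \frac{72361}{25}$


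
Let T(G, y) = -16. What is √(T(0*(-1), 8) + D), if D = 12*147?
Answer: 2*√437 ≈ 41.809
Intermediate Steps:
D = 1764
√(T(0*(-1), 8) + D) = √(-16 + 1764) = √1748 = 2*√437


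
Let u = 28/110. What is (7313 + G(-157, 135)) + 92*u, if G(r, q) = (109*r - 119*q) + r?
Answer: -1429922/55 ≈ -25999.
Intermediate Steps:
G(r, q) = -119*q + 110*r (G(r, q) = (-119*q + 109*r) + r = -119*q + 110*r)
u = 14/55 (u = 28*(1/110) = 14/55 ≈ 0.25455)
(7313 + G(-157, 135)) + 92*u = (7313 + (-119*135 + 110*(-157))) + 92*(14/55) = (7313 + (-16065 - 17270)) + 1288/55 = (7313 - 33335) + 1288/55 = -26022 + 1288/55 = -1429922/55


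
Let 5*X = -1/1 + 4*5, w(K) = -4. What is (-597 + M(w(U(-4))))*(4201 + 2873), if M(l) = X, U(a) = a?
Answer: -20981484/5 ≈ -4.1963e+6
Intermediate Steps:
X = 19/5 (X = (-1/1 + 4*5)/5 = (-1*1 + 20)/5 = (-1 + 20)/5 = (⅕)*19 = 19/5 ≈ 3.8000)
M(l) = 19/5
(-597 + M(w(U(-4))))*(4201 + 2873) = (-597 + 19/5)*(4201 + 2873) = -2966/5*7074 = -20981484/5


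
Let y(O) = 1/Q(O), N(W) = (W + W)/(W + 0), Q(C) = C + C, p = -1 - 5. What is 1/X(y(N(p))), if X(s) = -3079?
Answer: -1/3079 ≈ -0.00032478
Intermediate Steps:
p = -6
Q(C) = 2*C
N(W) = 2 (N(W) = (2*W)/W = 2)
y(O) = 1/(2*O)
1/X(y(N(p))) = 1/(-3079) = -1/3079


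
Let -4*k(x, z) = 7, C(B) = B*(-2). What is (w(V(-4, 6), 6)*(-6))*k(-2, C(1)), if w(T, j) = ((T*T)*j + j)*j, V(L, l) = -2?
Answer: 1890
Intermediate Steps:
w(T, j) = j*(j + j*T**2) (w(T, j) = (T**2*j + j)*j = (j*T**2 + j)*j = (j + j*T**2)*j = j*(j + j*T**2))
C(B) = -2*B
k(x, z) = -7/4 (k(x, z) = -1/4*7 = -7/4)
(w(V(-4, 6), 6)*(-6))*k(-2, C(1)) = ((6**2*(1 + (-2)**2))*(-6))*(-7/4) = ((36*(1 + 4))*(-6))*(-7/4) = ((36*5)*(-6))*(-7/4) = (180*(-6))*(-7/4) = -1080*(-7/4) = 1890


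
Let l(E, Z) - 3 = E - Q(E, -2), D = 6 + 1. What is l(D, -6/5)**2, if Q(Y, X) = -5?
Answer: 225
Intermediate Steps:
D = 7
l(E, Z) = 8 + E (l(E, Z) = 3 + (E - 1*(-5)) = 3 + (E + 5) = 3 + (5 + E) = 8 + E)
l(D, -6/5)**2 = (8 + 7)**2 = 15**2 = 225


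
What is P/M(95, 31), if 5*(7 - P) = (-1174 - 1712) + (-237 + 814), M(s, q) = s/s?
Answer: 2344/5 ≈ 468.80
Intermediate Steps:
M(s, q) = 1
P = 2344/5 (P = 7 - ((-1174 - 1712) + (-237 + 814))/5 = 7 - (-2886 + 577)/5 = 7 - 1/5*(-2309) = 7 + 2309/5 = 2344/5 ≈ 468.80)
P/M(95, 31) = (2344/5)/1 = (2344/5)*1 = 2344/5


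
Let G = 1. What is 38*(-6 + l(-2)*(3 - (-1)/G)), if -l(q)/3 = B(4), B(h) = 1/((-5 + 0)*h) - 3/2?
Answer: 2394/5 ≈ 478.80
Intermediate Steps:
B(h) = -3/2 - 1/(5*h) (B(h) = 1/((-5)*h) - 3*1/2 = -1/(5*h) - 3/2 = -3/2 - 1/(5*h))
l(q) = 93/20 (l(q) = -3*(-2 - 15*4)/(10*4) = -3*(-2 - 60)/(10*4) = -3*(-62)/(10*4) = -3*(-31/20) = 93/20)
38*(-6 + l(-2)*(3 - (-1)/G)) = 38*(-6 + 93*(3 - (-1)/1)/20) = 38*(-6 + 93*(3 - (-1))/20) = 38*(-6 + 93*(3 - 1*(-1))/20) = 38*(-6 + 93*(3 + 1)/20) = 38*(-6 + (93/20)*4) = 38*(-6 + 93/5) = 38*(63/5) = 2394/5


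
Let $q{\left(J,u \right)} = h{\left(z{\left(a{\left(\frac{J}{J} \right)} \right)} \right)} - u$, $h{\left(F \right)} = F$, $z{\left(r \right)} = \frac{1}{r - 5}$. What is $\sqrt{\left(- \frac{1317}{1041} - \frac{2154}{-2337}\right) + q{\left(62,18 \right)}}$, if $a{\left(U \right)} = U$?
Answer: $\frac{i \sqrt{5434423641157}}{540626} \approx 4.312 i$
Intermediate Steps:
$z{\left(r \right)} = \frac{1}{-5 + r}$
$q{\left(J,u \right)} = - \frac{1}{4} - u$ ($q{\left(J,u \right)} = \frac{1}{-5 + \frac{J}{J}} - u = \frac{1}{-5 + 1} - u = \frac{1}{-4} - u = - \frac{1}{4} - u$)
$\sqrt{\left(- \frac{1317}{1041} - \frac{2154}{-2337}\right) + q{\left(62,18 \right)}} = \sqrt{\left(- \frac{1317}{1041} - \frac{2154}{-2337}\right) - \frac{73}{4}} = \sqrt{\left(\left(-1317\right) \frac{1}{1041} - - \frac{718}{779}\right) - \frac{73}{4}} = \sqrt{\left(- \frac{439}{347} + \frac{718}{779}\right) - \frac{73}{4}} = \sqrt{- \frac{92835}{270313} - \frac{73}{4}} = \sqrt{- \frac{20104189}{1081252}} = \frac{i \sqrt{5434423641157}}{540626}$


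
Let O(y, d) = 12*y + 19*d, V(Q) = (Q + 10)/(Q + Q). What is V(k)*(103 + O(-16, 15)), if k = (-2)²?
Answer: 343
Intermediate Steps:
k = 4
V(Q) = (10 + Q)/(2*Q) (V(Q) = (10 + Q)/((2*Q)) = (10 + Q)*(1/(2*Q)) = (10 + Q)/(2*Q))
V(k)*(103 + O(-16, 15)) = ((½)*(10 + 4)/4)*(103 + (12*(-16) + 19*15)) = ((½)*(¼)*14)*(103 + (-192 + 285)) = 7*(103 + 93)/4 = (7/4)*196 = 343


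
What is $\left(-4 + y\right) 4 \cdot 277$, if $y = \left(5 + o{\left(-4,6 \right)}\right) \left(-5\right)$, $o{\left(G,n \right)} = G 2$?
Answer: $12188$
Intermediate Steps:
$o{\left(G,n \right)} = 2 G$
$y = 15$ ($y = \left(5 + 2 \left(-4\right)\right) \left(-5\right) = \left(5 - 8\right) \left(-5\right) = \left(-3\right) \left(-5\right) = 15$)
$\left(-4 + y\right) 4 \cdot 277 = \left(-4 + 15\right) 4 \cdot 277 = 11 \cdot 4 \cdot 277 = 44 \cdot 277 = 12188$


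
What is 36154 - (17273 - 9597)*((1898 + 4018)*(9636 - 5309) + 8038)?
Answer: -196555995166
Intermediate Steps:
36154 - (17273 - 9597)*((1898 + 4018)*(9636 - 5309) + 8038) = 36154 - 7676*(5916*4327 + 8038) = 36154 - 7676*(25598532 + 8038) = 36154 - 7676*25606570 = 36154 - 1*196556031320 = 36154 - 196556031320 = -196555995166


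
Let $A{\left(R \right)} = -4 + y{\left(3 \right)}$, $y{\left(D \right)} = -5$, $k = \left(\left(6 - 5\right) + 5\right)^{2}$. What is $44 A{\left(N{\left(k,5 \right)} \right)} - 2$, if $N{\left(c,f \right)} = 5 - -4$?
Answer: $-398$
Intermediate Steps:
$k = 36$ ($k = \left(\left(6 - 5\right) + 5\right)^{2} = \left(1 + 5\right)^{2} = 6^{2} = 36$)
$N{\left(c,f \right)} = 9$ ($N{\left(c,f \right)} = 5 + 4 = 9$)
$A{\left(R \right)} = -9$ ($A{\left(R \right)} = -4 - 5 = -9$)
$44 A{\left(N{\left(k,5 \right)} \right)} - 2 = 44 \left(-9\right) - 2 = -396 - 2 = -398$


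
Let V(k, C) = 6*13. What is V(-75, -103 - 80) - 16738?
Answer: -16660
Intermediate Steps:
V(k, C) = 78
V(-75, -103 - 80) - 16738 = 78 - 16738 = -16660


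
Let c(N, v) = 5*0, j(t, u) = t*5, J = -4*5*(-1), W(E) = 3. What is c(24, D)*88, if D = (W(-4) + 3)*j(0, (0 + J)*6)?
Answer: 0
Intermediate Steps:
J = 20 (J = -20*(-1) = 20)
j(t, u) = 5*t
D = 0 (D = (3 + 3)*(5*0) = 6*0 = 0)
c(N, v) = 0
c(24, D)*88 = 0*88 = 0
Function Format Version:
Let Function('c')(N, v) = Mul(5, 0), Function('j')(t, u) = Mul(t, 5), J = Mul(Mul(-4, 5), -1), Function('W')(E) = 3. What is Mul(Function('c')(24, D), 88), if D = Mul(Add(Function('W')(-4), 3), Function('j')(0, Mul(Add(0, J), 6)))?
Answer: 0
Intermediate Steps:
J = 20 (J = Mul(-20, -1) = 20)
Function('j')(t, u) = Mul(5, t)
D = 0 (D = Mul(Add(3, 3), Mul(5, 0)) = Mul(6, 0) = 0)
Function('c')(N, v) = 0
Mul(Function('c')(24, D), 88) = Mul(0, 88) = 0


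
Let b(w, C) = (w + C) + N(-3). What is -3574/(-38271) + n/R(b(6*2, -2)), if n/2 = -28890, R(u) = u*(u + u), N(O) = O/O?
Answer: -1105216736/4630791 ≈ -238.67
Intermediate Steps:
N(O) = 1
b(w, C) = 1 + C + w (b(w, C) = (w + C) + 1 = (C + w) + 1 = 1 + C + w)
R(u) = 2*u² (R(u) = u*(2*u) = 2*u²)
n = -57780 (n = 2*(-28890) = -57780)
-3574/(-38271) + n/R(b(6*2, -2)) = -3574/(-38271) - 57780*1/(2*(1 - 2 + 6*2)²) = -3574*(-1/38271) - 57780*1/(2*(1 - 2 + 12)²) = 3574/38271 - 57780/(2*11²) = 3574/38271 - 57780/(2*121) = 3574/38271 - 57780/242 = 3574/38271 - 57780*1/242 = 3574/38271 - 28890/121 = -1105216736/4630791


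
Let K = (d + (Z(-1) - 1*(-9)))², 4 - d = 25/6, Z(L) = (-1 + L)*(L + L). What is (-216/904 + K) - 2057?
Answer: -7698871/4068 ≈ -1892.5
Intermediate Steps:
Z(L) = 2*L*(-1 + L) (Z(L) = (-1 + L)*(2*L) = 2*L*(-1 + L))
d = -⅙ (d = 4 - 25/6 = -⅙ ≈ -0.16667)
K = 5929/36 (K = (-⅙ + (2*(-1)*(-1 - 1) - 1*(-9)))² = (-⅙ + (2*(-1)*(-2) + 9))² = (-⅙ + (4 + 9))² = (-⅙ + 13)² = (77/6)² = 5929/36 ≈ 164.69)
(-216/904 + K) - 2057 = (-216/904 + 5929/36) - 2057 = (-216*1/904 + 5929/36) - 2057 = (-27/113 + 5929/36) - 2057 = 669005/4068 - 2057 = -7698871/4068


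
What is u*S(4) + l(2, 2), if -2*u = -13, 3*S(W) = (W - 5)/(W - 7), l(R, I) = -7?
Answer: -113/18 ≈ -6.2778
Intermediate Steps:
S(W) = (-5 + W)/(3*(-7 + W)) (S(W) = ((W - 5)/(W - 7))/3 = ((-5 + W)/(-7 + W))/3 = (-5 + W)/(3*(-7 + W)))
u = 13/2 (u = -1/2*(-13) = 13/2 ≈ 6.5000)
u*S(4) + l(2, 2) = 13*((-5 + 4)/(3*(-7 + 4)))/2 - 7 = 13*((1/3)*(-1)/(-3))/2 - 7 = 13*((1/3)*(-1/3)*(-1))/2 - 7 = (13/2)*(1/9) - 7 = 13/18 - 7 = -113/18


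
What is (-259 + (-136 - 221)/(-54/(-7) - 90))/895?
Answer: -9779/34368 ≈ -0.28454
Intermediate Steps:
(-259 + (-136 - 221)/(-54/(-7) - 90))/895 = (-259 - 357/(-54*(-1/7) - 90))*(1/895) = (-259 - 357/(54/7 - 90))*(1/895) = (-259 - 357/(-576/7))*(1/895) = (-259 - 357*(-7/576))*(1/895) = (-259 + 833/192)*(1/895) = -48895/192*1/895 = -9779/34368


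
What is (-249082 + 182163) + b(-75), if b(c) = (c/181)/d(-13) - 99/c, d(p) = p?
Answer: -3936430651/58825 ≈ -66918.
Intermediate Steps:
b(c) = -99/c - c/2353 (b(c) = (c/181)/(-13) - 99/c = (c*(1/181))*(-1/13) - 99/c = (c/181)*(-1/13) - 99/c = -c/2353 - 99/c = -99/c - c/2353)
(-249082 + 182163) + b(-75) = (-249082 + 182163) + (-99/(-75) - 1/2353*(-75)) = -66919 + (-99*(-1/75) + 75/2353) = -66919 + (33/25 + 75/2353) = -66919 + 79524/58825 = -3936430651/58825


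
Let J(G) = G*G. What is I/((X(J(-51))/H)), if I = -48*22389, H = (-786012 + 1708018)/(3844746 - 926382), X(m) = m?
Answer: -1619042536/12403047 ≈ -130.54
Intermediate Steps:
J(G) = G²
H = 461003/1459182 (H = 922006/2918364 = 922006*(1/2918364) = 461003/1459182 ≈ 0.31593)
I = -1074672
I/((X(J(-51))/H)) = -1074672/((-51)²/(461003/1459182)) = -1074672/(2601*(1459182/461003)) = -1074672/3795332382/461003 = -1074672*461003/3795332382 = -1619042536/12403047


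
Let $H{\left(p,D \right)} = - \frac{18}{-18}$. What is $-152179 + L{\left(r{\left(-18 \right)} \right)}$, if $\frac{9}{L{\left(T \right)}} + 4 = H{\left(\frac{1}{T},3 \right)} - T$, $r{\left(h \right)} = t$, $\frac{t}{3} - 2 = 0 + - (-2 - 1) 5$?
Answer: $- \frac{913075}{6} \approx -1.5218 \cdot 10^{5}$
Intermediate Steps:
$H{\left(p,D \right)} = 1$ ($H{\left(p,D \right)} = \left(-18\right) \left(- \frac{1}{18}\right) = 1$)
$t = 51$ ($t = 6 + 3 \left(0 + - (-2 - 1) 5\right) = 6 + 3 \left(0 + \left(-1\right) \left(-3\right) 5\right) = 6 + 3 \left(0 + 3 \cdot 5\right) = 6 + 3 \left(0 + 15\right) = 6 + 3 \cdot 15 = 6 + 45 = 51$)
$r{\left(h \right)} = 51$
$L{\left(T \right)} = \frac{9}{-3 - T}$ ($L{\left(T \right)} = \frac{9}{-4 - \left(-1 + T\right)} = \frac{9}{-3 - T}$)
$-152179 + L{\left(r{\left(-18 \right)} \right)} = -152179 - \frac{9}{3 + 51} = -152179 - \frac{9}{54} = -152179 - \frac{1}{6} = - \frac{913075}{6}$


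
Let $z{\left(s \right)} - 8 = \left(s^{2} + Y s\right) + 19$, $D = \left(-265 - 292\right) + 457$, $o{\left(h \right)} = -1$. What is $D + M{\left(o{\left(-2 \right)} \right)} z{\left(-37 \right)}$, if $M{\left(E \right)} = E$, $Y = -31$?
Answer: $-2643$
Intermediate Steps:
$D = -100$ ($D = -557 + 457 = -100$)
$z{\left(s \right)} = 27 + s^{2} - 31 s$ ($z{\left(s \right)} = 8 + \left(\left(s^{2} - 31 s\right) + 19\right) = 8 + \left(19 + s^{2} - 31 s\right) = 27 + s^{2} - 31 s$)
$D + M{\left(o{\left(-2 \right)} \right)} z{\left(-37 \right)} = -100 - \left(27 + \left(-37\right)^{2} - -1147\right) = -100 - \left(27 + 1369 + 1147\right) = -100 - 2543 = -2643$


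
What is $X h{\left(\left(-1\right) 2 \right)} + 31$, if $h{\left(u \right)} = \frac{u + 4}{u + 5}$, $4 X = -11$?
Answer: $\frac{175}{6} \approx 29.167$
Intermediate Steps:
$X = - \frac{11}{4}$ ($X = \frac{1}{4} \left(-11\right) = - \frac{11}{4} \approx -2.75$)
$h{\left(u \right)} = \frac{4 + u}{5 + u}$
$X h{\left(\left(-1\right) 2 \right)} + 31 = - \frac{11 \frac{4 - 2}{5 - 2}}{4} + 31 = - \frac{11 \cdot \frac{1}{3} \cdot 2}{4} + 31 = \left(- \frac{11}{4}\right) \frac{2}{3} + 31 = - \frac{11}{6} + 31 = \frac{175}{6}$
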